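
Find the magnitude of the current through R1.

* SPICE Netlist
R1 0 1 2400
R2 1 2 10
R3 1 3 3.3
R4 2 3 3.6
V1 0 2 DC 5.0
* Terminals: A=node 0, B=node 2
Nodal analysis, taking node 2 as the 0 V reference.
Source V1 fixes V_0 = 5 V.
KCL at each unknown node (sum of currents leaving = 0; resistances in Ω):
  Node 1: (V_1 - 5)/2400 + (V_1 - 0)/10 + (V_1 - V_3)/3.3 = 0
  Node 3: (V_3 - V_1)/3.3 + (V_3 - 0)/3.6 = 0
Collecting terms (coefficients in siemens):
  0.4034·V_1 - 0.303·V_3 = 0.002083
  0.5808·V_3 - 0.303·V_1 = 0
Determinant D = (0.4034)(0.5808) - (-0.303)(-0.303) = 0.1425
V_1 = [(0.002083)(0.5808) - (-0.303)(0)]/D = 0.008491 V
V_3 = [(0.4034)(0) - (0.002083)(-0.303)]/D = 0.00443 V
I_R1 = (V_0 - V_1)/R1 = (5 - 0.008491)/2400 = 0.00208 A
|I_R1| = 0.00208 A

Final answer: |I_R1| = 0.00208 A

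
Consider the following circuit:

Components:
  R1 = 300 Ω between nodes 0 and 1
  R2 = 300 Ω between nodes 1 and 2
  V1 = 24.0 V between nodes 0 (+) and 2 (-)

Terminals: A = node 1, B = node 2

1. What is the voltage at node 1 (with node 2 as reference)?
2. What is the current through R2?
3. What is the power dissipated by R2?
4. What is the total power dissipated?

Nodal analysis, taking node 2 as the 0 V reference.
Source V1 fixes V_0 = 24 V.
KCL at each unknown node (sum of currents leaving = 0; resistances in Ω):
  Node 1: (V_1 - 24)/300 + (V_1 - 0)/300 = 0
Collecting terms: 0.006667 × V_1 = 0.08  =>  V_1 = 12 V
Part 1:
  Read off the nodal solution: V_1 = 12 V
Part 2:
  I_R2 = (V_1 - V_2)/R2 = (12 - 0)/300 = 0.04 A
  Magnitude: I_R2 = 0.04 A
Part 3:
  I_R2 = (V_1 - V_2)/R2 = (12 - 0)/300 = 0.04 A
  P_R2 = I_R2² × R2 = (0.04)² × 300 = 0.48 W
Part 4:
  Power in each resistor, P = (ΔV)²/R:
    P_R1 = (24 - 12)²/300 = 0.48 W
    P_R2 = (12 - 0)²/300 = 0.48 W
  P_total = P_R1 + P_R2 = 0.96 W

Final answers:
1. V_1 = 12 V
2. I_R2 = 0.04 A
3. P_R2 = 0.48 W
4. P_total = 0.96 W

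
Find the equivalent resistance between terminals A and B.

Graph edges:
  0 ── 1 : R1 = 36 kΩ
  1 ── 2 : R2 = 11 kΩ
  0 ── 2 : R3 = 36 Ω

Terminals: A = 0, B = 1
Reduce the network between node 0 (A) and node 1 (B) by series/parallel combination:
  Rs1 = R3 + R2 (series, joined only at node 2) = 36 + 11000 = 11040 Ω
  Rp1 = R1 ‖ Rs1 (parallel, both between nodes 0 and 1) = 1/(1/36000 + 1/11040) = 8447 Ω
R_eq = 8.447 kΩ

Final answer: 8.447 kΩ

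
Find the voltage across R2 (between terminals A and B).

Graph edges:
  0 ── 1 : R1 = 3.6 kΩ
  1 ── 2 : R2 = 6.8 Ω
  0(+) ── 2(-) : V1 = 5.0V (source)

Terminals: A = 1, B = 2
R1 and R2 are in series across V1 (node 0 → node 1 → node 2), and the output A–B is taken across R2, so this is a voltage divider.
Series current: I = V1/(R1 + R2) = 5/(3600 + 6.8) = 5/3607 = 0.001386 A
V_R2 = I × R2 = V1 × R2/(R1 + R2) = 5 × 6.8/3607 = 0.009427 V

Final answer: 0.009427 V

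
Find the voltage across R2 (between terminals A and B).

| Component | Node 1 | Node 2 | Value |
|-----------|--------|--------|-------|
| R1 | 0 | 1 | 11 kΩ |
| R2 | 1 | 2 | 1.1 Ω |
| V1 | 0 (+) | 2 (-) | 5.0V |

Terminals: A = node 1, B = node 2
R1 and R2 are in series across V1 (node 0 → node 1 → node 2), and the output A–B is taken across R2, so this is a voltage divider.
Series current: I = V1/(R1 + R2) = 5/(11000 + 1.1) = 5/11000 = 0.0004545 A
V_R2 = I × R2 = V1 × R2/(R1 + R2) = 5 × 1.1/11000 = 0.0005 V

Final answer: 0.0005 V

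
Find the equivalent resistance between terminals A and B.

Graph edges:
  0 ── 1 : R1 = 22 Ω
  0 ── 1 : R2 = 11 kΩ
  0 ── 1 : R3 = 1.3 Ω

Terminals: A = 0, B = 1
Reduce the network between node 0 (A) and node 1 (B) by series/parallel combination:
  Rp1 = R1 ‖ R2 ‖ R3 (parallel, all between nodes 0 and 1) = 1/(1/22 + 1/11000 + 1/1.3) = 1.227 Ω
R_eq = 1.227 Ω

Final answer: 1.227 Ω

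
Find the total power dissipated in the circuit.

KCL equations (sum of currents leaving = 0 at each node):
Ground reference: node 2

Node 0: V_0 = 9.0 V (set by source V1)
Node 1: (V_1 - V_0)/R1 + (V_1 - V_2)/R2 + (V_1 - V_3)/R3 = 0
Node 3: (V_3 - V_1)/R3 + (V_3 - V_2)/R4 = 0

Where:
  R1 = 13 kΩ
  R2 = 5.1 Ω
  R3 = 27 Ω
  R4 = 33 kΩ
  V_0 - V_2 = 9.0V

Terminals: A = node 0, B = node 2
Nodal analysis, taking node 2 as the 0 V reference.
Source V1 fixes V_0 = 9 V.
KCL at each unknown node (sum of currents leaving = 0; resistances in Ω):
  Node 1: (V_1 - 9)/13000 + (V_1 - 0)/5.1 + (V_1 - V_3)/27 = 0
  Node 3: (V_3 - V_1)/27 + (V_3 - 0)/33000 = 0
Collecting terms (coefficients in siemens):
  0.2332·V_1 - 0.03704·V_3 = 0.0006923
  0.03707·V_3 - 0.03704·V_1 = 0
Determinant D = (0.2332)(0.03707) - (-0.03704)(-0.03704) = 0.007272
V_1 = [(0.0006923)(0.03707) - (-0.03704)(0)]/D = 0.003529 V
V_3 = [(0.2332)(0) - (0.0006923)(-0.03704)]/D = 0.003526 V
Power in each resistor, P = (ΔV)²/R:
  P_R1 = (9 - 0.003529)²/13000 = 0.006226 W
  P_R2 = (0.003529 - 0)²/5.1 = 0.000002442 W
  P_R3 = (0.003529 - 0.003526)²/27 = 0.0000000000003082 W
  P_R4 = (0 - 0.003526)²/33000 = 0.0000000003767 W
P_total = P_R1 + P_R2 + P_R3 + P_R4 = 0.006228 W

Final answer: 0.006228 W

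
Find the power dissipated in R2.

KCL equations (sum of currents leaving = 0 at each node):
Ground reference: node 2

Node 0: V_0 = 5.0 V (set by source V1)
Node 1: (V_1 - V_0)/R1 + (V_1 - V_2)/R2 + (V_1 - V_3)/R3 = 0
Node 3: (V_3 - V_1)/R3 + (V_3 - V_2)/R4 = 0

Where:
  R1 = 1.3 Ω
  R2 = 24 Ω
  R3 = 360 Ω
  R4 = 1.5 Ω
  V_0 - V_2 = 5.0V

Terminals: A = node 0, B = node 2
Nodal analysis, taking node 2 as the 0 V reference.
Source V1 fixes V_0 = 5 V.
KCL at each unknown node (sum of currents leaving = 0; resistances in Ω):
  Node 1: (V_1 - 5)/1.3 + (V_1 - 0)/24 + (V_1 - V_3)/360 = 0
  Node 3: (V_3 - V_1)/360 + (V_3 - 0)/1.5 = 0
Collecting terms (coefficients in siemens):
  0.8137·V_1 - 0.002778·V_3 = 3.846
  0.6694·V_3 - 0.002778·V_1 = 0
Determinant D = (0.8137)(0.6694) - (-0.002778)(-0.002778) = 0.5447
V_1 = [(3.846)(0.6694) - (-0.002778)(0)]/D = 4.727 V
V_3 = [(0.8137)(0) - (3.846)(-0.002778)]/D = 0.01961 V
I_R2 = (V_1 - V_2)/R2 = (4.727 - 0)/24 = 0.197 A
P_R2 = I_R2² × R2 = (0.197)² × 24 = 0.931 W

Final answer: 0.931 W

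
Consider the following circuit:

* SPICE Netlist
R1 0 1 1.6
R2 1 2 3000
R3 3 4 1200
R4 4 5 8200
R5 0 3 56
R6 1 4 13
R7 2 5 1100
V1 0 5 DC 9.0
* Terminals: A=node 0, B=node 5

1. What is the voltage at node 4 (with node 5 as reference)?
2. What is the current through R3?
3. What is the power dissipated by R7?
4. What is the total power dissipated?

Nodal analysis, taking node 5 as the 0 V reference.
Source V1 fixes V_0 = 9 V.
KCL at each unknown node (sum of currents leaving = 0; resistances in Ω):
  Node 1: (V_1 - 9)/1.6 + (V_1 - V_2)/3000 + (V_1 - V_4)/13 = 0
  Node 2: (V_2 - V_1)/3000 + (V_2 - 0)/1100 = 0
  Node 3: (V_3 - V_4)/1200 + (V_3 - 9)/56 = 0
  Node 4: (V_4 - V_3)/1200 + (V_4 - 0)/8200 + (V_4 - V_1)/13 = 0
Collecting terms (coefficients in siemens):
  0.7023·V_1 - 0.0003333·V_2 - 0.07692·V_4 = 5.625
  0.001242·V_2 - 0.0003333·V_1 = 0
  0.01869·V_3 - 0.0008333·V_4 = 0.1607
  0.07788·V_4 - 0.07692·V_1 - 0.0008333·V_3 = 0
Solving these 4 simultaneous equations (Gaussian elimination) gives:
  V_1 = 8.995 V, V_2 = 2.413 V, V_3 = 8.999 V, V_4 = 8.981 V
Part 1:
  Read off the nodal solution: V_4 = 8.981 V
Part 2:
  I_R3 = (V_3 - V_4)/R3 = (8.999 - 8.981)/1200 = 0.00001535 A
  Magnitude: I_R3 = 0.00001535 A
Part 3:
  I_R7 = (V_2 - V_5)/R7 = (2.413 - 0)/1100 = 0.002194 A
  P_R7 = I_R7² × R7 = (0.002194)² × 1100 = 0.005294 W
Part 4:
  Power in each resistor, P = (ΔV)²/R:
    P_R1 = (9 - 8.995)²/1.6 = 0.00001715 W
    P_R2 = (8.995 - 2.413)²/3000 = 0.01444 W
    P_R3 = (8.999 - 8.981)²/1200 = 0.0000002826 W
    P_R4 = (8.981 - 0)²/8200 = 0.009836 W
    P_R5 = (9 - 8.999)²/56 = 0.00000001319 W
    P_R6 = (8.995 - 8.981)²/13 = 0.00001516 W
    P_R7 = (2.413 - 0)²/1100 = 0.005294 W
  P_total = P_R1 + P_R2 + P_R3 + P_R4 + P_R5 + P_R6 + P_R7 = 0.0296 W

Final answers:
1. V_4 = 8.981 V
2. I_R3 = 1.535e-05 A
3. P_R7 = 0.005294 W
4. P_total = 0.0296 W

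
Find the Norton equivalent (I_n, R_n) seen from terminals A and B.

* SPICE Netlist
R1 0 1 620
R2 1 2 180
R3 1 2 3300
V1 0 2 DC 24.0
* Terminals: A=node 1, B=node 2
Find the Thévenin equivalent first; then I_n = V_th/R_th and R_n = R_th.
Step 1 — V_th is the open-circuit voltage V_A - V_B (nothing connected across the terminals).
Nodal analysis, taking node 2 as the 0 V reference.
Source V1 fixes V_0 = 24 V.
KCL at each unknown node (sum of currents leaving = 0; resistances in Ω):
  Node 1: (V_1 - 24)/620 + (V_1 - 0)/180 + (V_1 - 0)/3300 = 0
Collecting terms: 0.007471 × V_1 = 0.03871  =>  V_1 = 5.181 V
V_th = V_1 - V_2 = 5.181 - 0 = 5.181 V
Step 2 — R_th: zero the source — replace V1 by a short circuit (node 2 merges into node 0) — and find the resistance seen between A (node 1) and B (node 0).
Reduce the network between node 1 (A) and node 0 (B) by series/parallel combination:
  Rp1 = R1 ‖ R2 ‖ R3 (parallel, all between nodes 0 and 1) = 1/(1/620 + 1/180 + 1/3300) = 133.8 Ω
R_th = 133.8 Ω
I_n = V_th/R_th = 5.181/133.8 = 0.03871 A, and R_n = R_th = 133.8 Ω

Final answer: I_n = 0.03871 A, R_n = 133.8 Ω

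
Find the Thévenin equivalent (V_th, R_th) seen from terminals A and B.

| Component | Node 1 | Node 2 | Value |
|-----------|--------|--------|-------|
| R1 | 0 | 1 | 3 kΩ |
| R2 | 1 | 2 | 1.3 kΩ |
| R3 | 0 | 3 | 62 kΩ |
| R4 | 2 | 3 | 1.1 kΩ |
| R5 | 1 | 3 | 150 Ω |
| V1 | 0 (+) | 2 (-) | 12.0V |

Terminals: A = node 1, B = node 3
Step 1 — V_th is the open-circuit voltage V_A - V_B (nothing connected across the terminals).
Nodal analysis, taking node 2 as the 0 V reference.
Source V1 fixes V_0 = 12 V.
KCL at each unknown node (sum of currents leaving = 0; resistances in Ω):
  Node 1: (V_1 - 12)/3000 + (V_1 - 0)/1300 + (V_1 - V_3)/150 = 0
  Node 3: (V_3 - 12)/62000 + (V_3 - 0)/1100 + (V_3 - V_1)/150 = 0
Collecting terms (coefficients in siemens):
  0.007769·V_1 - 0.006667·V_3 = 0.004
  0.007592·V_3 - 0.006667·V_1 = 0.0001935
Determinant D = (0.007769)(0.007592) - (-0.006667)(-0.006667) = 0.00001454
V_1 = [(0.004)(0.007592) - (-0.006667)(0.0001935)]/D = 2.177 V
V_3 = [(0.007769)(0.0001935) - (0.004)(-0.006667)]/D = 1.938 V
V_th = V_1 - V_3 = 2.177 - 1.938 = 0.2399 V
Step 2 — R_th: zero the source — replace V1 by a short circuit (node 2 merges into node 0) — and find the resistance seen between A (node 1) and B (node 3).
Reduce the network between node 1 (A) and node 3 (B) by series/parallel combination:
  Rp1 = R1 ‖ R2 (parallel, both between nodes 0 and 1) = 1/(1/3000 + 1/1300) = 907 Ω
  Rp2 = R3 ‖ R4 (parallel, both between nodes 0 and 3) = 1/(1/62000 + 1/1100) = 1081 Ω
  Rs1 = Rp1 + Rp2 (series, joined only at node 0) = 907 + 1081 = 1988 Ω
  Rp3 = R5 ‖ Rs1 (parallel, both between nodes 1 and 3) = 1/(1/150 + 1/1988) = 139.5 Ω
R_th = 139.5 Ω

Final answer: V_th = 0.2399 V, R_th = 139.5 Ω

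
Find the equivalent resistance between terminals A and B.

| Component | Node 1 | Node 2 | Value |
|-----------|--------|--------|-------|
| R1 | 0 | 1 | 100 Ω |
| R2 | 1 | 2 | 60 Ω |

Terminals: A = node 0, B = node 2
Reduce the network between node 0 (A) and node 2 (B) by series/parallel combination:
  Rs1 = R1 + R2 (series, joined only at node 1) = 100 + 60 = 160 Ω
R_eq = 160 Ω

Final answer: 160 Ω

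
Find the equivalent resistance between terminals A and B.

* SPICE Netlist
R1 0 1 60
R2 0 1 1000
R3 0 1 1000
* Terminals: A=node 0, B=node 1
Reduce the network between node 0 (A) and node 1 (B) by series/parallel combination:
  Rp1 = R1 ‖ R2 ‖ R3 (parallel, all between nodes 0 and 1) = 1/(1/60 + 1/1000 + 1/1000) = 53.57 Ω
R_eq = 53.57 Ω

Final answer: 53.57 Ω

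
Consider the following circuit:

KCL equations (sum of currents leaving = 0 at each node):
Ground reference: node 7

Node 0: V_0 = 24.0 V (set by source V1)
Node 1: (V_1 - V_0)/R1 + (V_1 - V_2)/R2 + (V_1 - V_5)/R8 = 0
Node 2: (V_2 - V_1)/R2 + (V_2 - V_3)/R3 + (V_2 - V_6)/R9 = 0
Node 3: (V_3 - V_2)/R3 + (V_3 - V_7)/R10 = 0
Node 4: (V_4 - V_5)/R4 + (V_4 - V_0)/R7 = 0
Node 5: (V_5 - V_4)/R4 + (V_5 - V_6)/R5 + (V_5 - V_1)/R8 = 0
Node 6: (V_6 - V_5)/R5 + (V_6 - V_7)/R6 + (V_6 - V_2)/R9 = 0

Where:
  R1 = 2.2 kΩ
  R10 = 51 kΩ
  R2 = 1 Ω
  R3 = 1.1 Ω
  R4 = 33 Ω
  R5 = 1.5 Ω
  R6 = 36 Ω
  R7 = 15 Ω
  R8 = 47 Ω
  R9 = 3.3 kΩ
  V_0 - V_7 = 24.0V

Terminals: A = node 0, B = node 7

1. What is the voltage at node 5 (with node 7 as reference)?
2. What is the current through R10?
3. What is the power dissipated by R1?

Nodal analysis, taking node 7 as the 0 V reference.
Source V1 fixes V_0 = 24 V.
KCL at each unknown node (sum of currents leaving = 0; resistances in Ω):
  Node 1: (V_1 - 24)/2200 + (V_1 - V_2)/1 + (V_1 - V_5)/47 = 0
  Node 2: (V_2 - V_1)/1 + (V_2 - V_3)/1.1 + (V_2 - V_6)/3300 = 0
  Node 3: (V_3 - V_2)/1.1 + (V_3 - 0)/51000 = 0
  Node 4: (V_4 - V_5)/33 + (V_4 - 24)/15 = 0
  Node 5: (V_5 - V_4)/33 + (V_5 - V_6)/1.5 + (V_5 - V_1)/47 = 0
  Node 6: (V_6 - V_5)/1.5 + (V_6 - 0)/36 + (V_6 - V_2)/3300 = 0
Collecting terms (coefficients in siemens):
  1.022·V_1 - 1·V_2 - 0.02128·V_5 = 0.01091
  1.909·V_2 - 1·V_1 - 0.9091·V_3 - 0.000303·V_6 = 0
  0.9091·V_3 - 0.9091·V_2 = 0
  0.09697·V_4 - 0.0303·V_5 = 1.6
  0.7182·V_5 - 0.02128·V_1 - 0.0303·V_4 - 0.6667·V_6 = 0
  0.6947·V_6 - 0.000303·V_2 - 0.6667·V_5 = 0
Solving these 6 simultaneous equations (Gaussian elimination) gives:
  V_1 = 10.91 V, V_2 = 10.91 V, V_3 = 10.91 V, V_4 = 19.83 V
  V_5 = 10.65 V, V_6 = 10.22 V
Part 1:
  Read off the nodal solution: V_5 = 10.65 V
Part 2:
  I_R10 = (V_3 - V_7)/R10 = (10.91 - 0)/51000 = 0.0002138 A
  Magnitude: I_R10 = 0.0002138 A
Part 3:
  I_R1 = (V_0 - V_1)/R1 = (24 - 10.91)/2200 = 0.005951 A
  P_R1 = I_R1² × R1 = (0.005951)² × 2200 = 0.07792 W

Final answers:
1. V_5 = 10.65 V
2. I_R10 = 0.0002138 A
3. P_R1 = 0.07792 W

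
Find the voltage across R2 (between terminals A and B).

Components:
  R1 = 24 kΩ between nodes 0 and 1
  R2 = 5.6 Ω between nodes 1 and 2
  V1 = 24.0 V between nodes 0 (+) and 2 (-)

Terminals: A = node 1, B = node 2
R1 and R2 are in series across V1 (node 0 → node 1 → node 2), and the output A–B is taken across R2, so this is a voltage divider.
Series current: I = V1/(R1 + R2) = 24/(24000 + 5.6) = 24/24010 = 0.0009998 A
V_R2 = I × R2 = V1 × R2/(R1 + R2) = 24 × 5.6/24010 = 0.005599 V

Final answer: 0.005599 V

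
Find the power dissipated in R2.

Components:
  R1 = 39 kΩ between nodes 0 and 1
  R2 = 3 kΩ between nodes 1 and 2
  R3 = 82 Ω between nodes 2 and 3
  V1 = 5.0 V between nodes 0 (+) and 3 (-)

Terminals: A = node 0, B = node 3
Nodal analysis, taking node 3 as the 0 V reference.
Source V1 fixes V_0 = 5 V.
KCL at each unknown node (sum of currents leaving = 0; resistances in Ω):
  Node 1: (V_1 - 5)/39000 + (V_1 - V_2)/3000 = 0
  Node 2: (V_2 - V_1)/3000 + (V_2 - 0)/82 = 0
Collecting terms (coefficients in siemens):
  0.000359·V_1 - 0.0003333·V_2 = 0.0001282
  0.01253·V_2 - 0.0003333·V_1 = 0
Determinant D = (0.000359)(0.01253) - (-0.0003333)(-0.0003333) = 0.000004386
V_1 = [(0.0001282)(0.01253) - (-0.0003333)(0)]/D = 0.3662 V
V_2 = [(0.000359)(0) - (0.0001282)(-0.0003333)]/D = 0.009743 V
I_R2 = (V_1 - V_2)/R2 = (0.3662 - 0.009743)/3000 = 0.0001188 A
P_R2 = I_R2² × R2 = (0.0001188)² × 3000 = 0.00004235 W

Final answer: 4.235e-05 W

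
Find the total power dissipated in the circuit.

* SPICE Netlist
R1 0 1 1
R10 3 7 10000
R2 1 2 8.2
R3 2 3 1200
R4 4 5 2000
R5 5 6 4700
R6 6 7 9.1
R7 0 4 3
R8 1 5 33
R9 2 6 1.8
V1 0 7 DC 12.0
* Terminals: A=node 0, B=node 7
Nodal analysis, taking node 7 as the 0 V reference.
Source V1 fixes V_0 = 12 V.
KCL at each unknown node (sum of currents leaving = 0; resistances in Ω):
  Node 1: (V_1 - 12)/1 + (V_1 - V_2)/8.2 + (V_1 - V_5)/33 = 0
  Node 2: (V_2 - V_1)/8.2 + (V_2 - V_3)/1200 + (V_2 - V_6)/1.8 = 0
  Node 3: (V_3 - V_2)/1200 + (V_3 - 0)/10000 = 0
  Node 4: (V_4 - V_5)/2000 + (V_4 - 12)/3 = 0
  Node 5: (V_5 - V_4)/2000 + (V_5 - V_6)/4700 + (V_5 - V_1)/33 = 0
  Node 6: (V_6 - V_5)/4700 + (V_6 - 0)/9.1 + (V_6 - V_2)/1.8 = 0
Collecting terms (coefficients in siemens):
  1.152·V_1 - 0.122·V_2 - 0.0303·V_5 = 12
  0.6783·V_2 - 0.122·V_1 - 0.0008333·V_3 - 0.5556·V_6 = 0
  0.0009333·V_3 - 0.0008333·V_2 = 0
  0.3338·V_4 - 0.0005·V_5 = 4
  0.03102·V_5 - 0.0303·V_1 - 0.0005·V_4 - 0.0002128·V_6 = 0
  0.6657·V_6 - 0.5556·V_2 - 0.0002128·V_5 = 0
Solving these 6 simultaneous equations (Gaussian elimination) gives:
  V_1 = 11.4 V, V_2 = 6.509 V, V_3 = 5.812 V, V_4 = 12 V
  V_5 = 11.37 V, V_6 = 5.436 V
Power in each resistor, P = (ΔV)²/R:
  P_R1 = (12 - 11.4)²/1 = 0.3572 W
  P_R2 = (11.4 - 6.509)²/8.2 = 2.92 W
  P_R3 = (6.509 - 5.812)²/1200 = 0.0004053 W
  P_R4 = (12 - 11.37)²/2000 = 0.0001972 W
  P_R5 = (11.37 - 5.436)²/4700 = 0.007494 W
  P_R6 = (5.436 - 0)²/9.1 = 3.248 W
  P_R7 = (12 - 12)²/3 = 0.0000002958 W
  P_R8 = (11.4 - 11.37)²/33 = 0.0000297 W
  P_R9 = (6.509 - 5.436)²/1.8 = 0.6397 W
  P_R10 = (5.812 - 0)²/10000 = 0.003378 W
P_total = P_R1 + P_R2 + P_R3 + P_R4 + P_R5 + P_R6 + P_R7 + P_R8 + P_R9 + P_R10 = 7.176 W

Final answer: 7.176 W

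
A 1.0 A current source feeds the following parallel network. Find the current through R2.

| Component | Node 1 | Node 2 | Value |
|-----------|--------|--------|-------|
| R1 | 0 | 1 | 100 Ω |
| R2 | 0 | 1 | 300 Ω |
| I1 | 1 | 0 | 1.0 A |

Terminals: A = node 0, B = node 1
All resistors sit directly between nodes 0 and 1, so they are in parallel and share one voltage V; the full source current 1 A splits among them.
1/R_par = 1/100 + 1/300 = 0.01333 S  =>  R_par = 75 Ω
V = I × R_par = 1 × 75 = 75 V
I_R2 = V/R2 = 75/300 = 0.25 A

Final answer: 0.25 A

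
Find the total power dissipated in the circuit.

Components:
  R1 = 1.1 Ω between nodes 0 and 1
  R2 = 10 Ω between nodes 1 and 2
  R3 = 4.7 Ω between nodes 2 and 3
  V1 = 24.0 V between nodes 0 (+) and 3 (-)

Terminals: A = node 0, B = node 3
Nodal analysis, taking node 3 as the 0 V reference.
Source V1 fixes V_0 = 24 V.
KCL at each unknown node (sum of currents leaving = 0; resistances in Ω):
  Node 1: (V_1 - 24)/1.1 + (V_1 - V_2)/10 = 0
  Node 2: (V_2 - V_1)/10 + (V_2 - 0)/4.7 = 0
Collecting terms (coefficients in siemens):
  1.009·V_1 - 0.1·V_2 = 21.82
  0.3128·V_2 - 0.1·V_1 = 0
Determinant D = (1.009)(0.3128) - (-0.1)(-0.1) = 0.3056
V_1 = [(21.82)(0.3128) - (-0.1)(0)]/D = 22.33 V
V_2 = [(1.009)(0) - (21.82)(-0.1)]/D = 7.139 V
Power in each resistor, P = (ΔV)²/R:
  P_R1 = (24 - 22.33)²/1.1 = 2.538 W
  P_R2 = (22.33 - 7.139)²/10 = 23.07 W
  P_R3 = (7.139 - 0)²/4.7 = 10.84 W
P_total = P_R1 + P_R2 + P_R3 = 36.46 W

Final answer: 36.46 W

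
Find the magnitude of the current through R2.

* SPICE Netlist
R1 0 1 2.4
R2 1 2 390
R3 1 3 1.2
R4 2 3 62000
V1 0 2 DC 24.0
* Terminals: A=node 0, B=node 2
Nodal analysis, taking node 2 as the 0 V reference.
Source V1 fixes V_0 = 24 V.
KCL at each unknown node (sum of currents leaving = 0; resistances in Ω):
  Node 1: (V_1 - 24)/2.4 + (V_1 - 0)/390 + (V_1 - V_3)/1.2 = 0
  Node 3: (V_3 - V_1)/1.2 + (V_3 - 0)/62000 = 0
Collecting terms (coefficients in siemens):
  1.253·V_1 - 0.8333·V_3 = 10
  0.8333·V_3 - 0.8333·V_1 = 0
Determinant D = (1.253)(0.8333) - (-0.8333)(-0.8333) = 0.3494
V_1 = [(10)(0.8333) - (-0.8333)(0)]/D = 23.85 V
V_3 = [(1.253)(0) - (10)(-0.8333)]/D = 23.85 V
I_R2 = (V_1 - V_2)/R2 = (23.85 - 0)/390 = 0.06116 A
|I_R2| = 0.06116 A

Final answer: |I_R2| = 0.06116 A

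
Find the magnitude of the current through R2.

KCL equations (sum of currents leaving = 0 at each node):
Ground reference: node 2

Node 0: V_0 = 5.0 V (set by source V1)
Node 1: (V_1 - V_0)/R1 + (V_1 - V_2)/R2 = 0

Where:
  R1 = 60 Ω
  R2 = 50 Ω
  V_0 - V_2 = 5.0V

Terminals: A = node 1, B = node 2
Nodal analysis, taking node 2 as the 0 V reference.
Source V1 fixes V_0 = 5 V.
KCL at each unknown node (sum of currents leaving = 0; resistances in Ω):
  Node 1: (V_1 - 5)/60 + (V_1 - 0)/50 = 0
Collecting terms: 0.03667 × V_1 = 0.08333  =>  V_1 = 2.273 V
I_R2 = (V_1 - V_2)/R2 = (2.273 - 0)/50 = 0.04545 A
|I_R2| = 0.04545 A

Final answer: |I_R2| = 0.04545 A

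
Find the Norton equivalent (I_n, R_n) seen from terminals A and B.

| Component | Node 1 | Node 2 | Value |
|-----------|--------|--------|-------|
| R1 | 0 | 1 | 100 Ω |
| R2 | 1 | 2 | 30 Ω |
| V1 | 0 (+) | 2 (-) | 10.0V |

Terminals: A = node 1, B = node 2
Find the Thévenin equivalent first; then I_n = V_th/R_th and R_n = R_th.
Step 1 — V_th is the open-circuit voltage V_A - V_B (nothing connected across the terminals).
Nodal analysis, taking node 2 as the 0 V reference.
Source V1 fixes V_0 = 10 V.
KCL at each unknown node (sum of currents leaving = 0; resistances in Ω):
  Node 1: (V_1 - 10)/100 + (V_1 - 0)/30 = 0
Collecting terms: 0.04333 × V_1 = 0.1  =>  V_1 = 2.308 V
V_th = V_1 - V_2 = 2.308 - 0 = 2.308 V
Step 2 — R_th: zero the source — replace V1 by a short circuit (node 2 merges into node 0) — and find the resistance seen between A (node 1) and B (node 0).
Reduce the network between node 1 (A) and node 0 (B) by series/parallel combination:
  Rp1 = R1 ‖ R2 (parallel, both between nodes 0 and 1) = 1/(1/100 + 1/30) = 23.08 Ω
R_th = 23.08 Ω
I_n = V_th/R_th = 2.308/23.08 = 0.1 A, and R_n = R_th = 23.08 Ω

Final answer: I_n = 0.1 A, R_n = 23.08 Ω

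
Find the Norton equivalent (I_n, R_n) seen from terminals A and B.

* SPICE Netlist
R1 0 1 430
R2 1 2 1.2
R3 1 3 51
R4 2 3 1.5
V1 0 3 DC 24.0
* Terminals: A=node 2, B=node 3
Find the Thévenin equivalent first; then I_n = V_th/R_th and R_n = R_th.
Step 1 — V_th is the open-circuit voltage V_A - V_B (nothing connected across the terminals).
Nodal analysis, taking node 3 as the 0 V reference.
Source V1 fixes V_0 = 24 V.
KCL at each unknown node (sum of currents leaving = 0; resistances in Ω):
  Node 1: (V_1 - 24)/430 + (V_1 - V_2)/1.2 + (V_1 - 0)/51 = 0
  Node 2: (V_2 - V_1)/1.2 + (V_2 - 0)/1.5 = 0
Collecting terms (coefficients in siemens):
  0.8553·V_1 - 0.8333·V_2 = 0.05581
  1.5·V_2 - 0.8333·V_1 = 0
Determinant D = (0.8553)(1.5) - (-0.8333)(-0.8333) = 0.5885
V_1 = [(0.05581)(1.5) - (-0.8333)(0)]/D = 0.1423 V
V_2 = [(0.8553)(0) - (0.05581)(-0.8333)]/D = 0.07904 V
V_th = V_2 - V_3 = 0.07904 - 0 = 0.07904 V
Step 2 — R_th: zero the source — replace V1 by a short circuit (node 3 merges into node 0) — and find the resistance seen between A (node 2) and B (node 0).
Reduce the network between node 2 (A) and node 0 (B) by series/parallel combination:
  Rp1 = R1 ‖ R3 (parallel, both between nodes 0 and 1) = 1/(1/430 + 1/51) = 45.59 Ω
  Rs1 = R2 + Rp1 (series, joined only at node 1) = 1.2 + 45.59 = 46.79 Ω
  Rp2 = R4 ‖ Rs1 (parallel, both between nodes 0 and 2) = 1/(1/1.5 + 1/46.79) = 1.453 Ω
R_th = 1.453 Ω
I_n = V_th/R_th = 0.07904/1.453 = 0.05438 A, and R_n = R_th = 1.453 Ω

Final answer: I_n = 0.05438 A, R_n = 1.453 Ω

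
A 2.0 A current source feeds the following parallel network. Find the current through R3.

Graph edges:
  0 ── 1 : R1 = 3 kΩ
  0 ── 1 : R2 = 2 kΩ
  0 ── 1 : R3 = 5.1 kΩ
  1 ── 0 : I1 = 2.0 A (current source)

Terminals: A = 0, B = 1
All resistors sit directly between nodes 0 and 1, so they are in parallel and share one voltage V; the full source current 2 A splits among them.
1/R_par = 1/3000 + 1/2000 + 1/5100 = 0.001029 S  =>  R_par = 971.4 Ω
V = I × R_par = 2 × 971.4 = 1943 V
I_R3 = V/R3 = 1943/5100 = 0.381 A

Final answer: 0.381 A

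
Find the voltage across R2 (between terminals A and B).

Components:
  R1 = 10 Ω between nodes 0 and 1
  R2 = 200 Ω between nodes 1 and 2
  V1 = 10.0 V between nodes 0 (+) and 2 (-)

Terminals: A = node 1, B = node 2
R1 and R2 are in series across V1 (node 0 → node 1 → node 2), and the output A–B is taken across R2, so this is a voltage divider.
Series current: I = V1/(R1 + R2) = 10/(10 + 200) = 10/210 = 0.04762 A
V_R2 = I × R2 = V1 × R2/(R1 + R2) = 10 × 200/210 = 9.524 V

Final answer: 9.524 V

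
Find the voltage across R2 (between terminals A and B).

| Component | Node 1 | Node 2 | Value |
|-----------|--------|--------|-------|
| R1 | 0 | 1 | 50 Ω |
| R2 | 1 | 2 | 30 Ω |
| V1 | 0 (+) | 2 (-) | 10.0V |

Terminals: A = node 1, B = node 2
R1 and R2 are in series across V1 (node 0 → node 1 → node 2), and the output A–B is taken across R2, so this is a voltage divider.
Series current: I = V1/(R1 + R2) = 10/(50 + 30) = 10/80 = 0.125 A
V_R2 = I × R2 = V1 × R2/(R1 + R2) = 10 × 30/80 = 3.75 V

Final answer: 3.75 V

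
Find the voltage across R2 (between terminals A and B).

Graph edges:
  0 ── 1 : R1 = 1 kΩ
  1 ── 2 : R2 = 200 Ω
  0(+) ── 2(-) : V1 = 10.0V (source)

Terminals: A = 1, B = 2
R1 and R2 are in series across V1 (node 0 → node 1 → node 2), and the output A–B is taken across R2, so this is a voltage divider.
Series current: I = V1/(R1 + R2) = 10/(1000 + 200) = 10/1200 = 0.008333 A
V_R2 = I × R2 = V1 × R2/(R1 + R2) = 10 × 200/1200 = 1.667 V

Final answer: 1.667 V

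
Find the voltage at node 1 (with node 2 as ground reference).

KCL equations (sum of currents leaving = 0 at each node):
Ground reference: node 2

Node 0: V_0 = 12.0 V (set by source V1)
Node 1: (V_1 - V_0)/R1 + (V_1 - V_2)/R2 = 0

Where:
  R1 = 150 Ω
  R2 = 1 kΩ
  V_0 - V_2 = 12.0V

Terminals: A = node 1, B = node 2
Nodal analysis, taking node 2 as the 0 V reference.
Source V1 fixes V_0 = 12 V.
KCL at each unknown node (sum of currents leaving = 0; resistances in Ω):
  Node 1: (V_1 - 12)/150 + (V_1 - 0)/1000 = 0
Collecting terms: 0.007667 × V_1 = 0.08  =>  V_1 = 10.43 V
The requested potential is V_1 = 10.43 V.

Final answer: V_1 = 10.43 V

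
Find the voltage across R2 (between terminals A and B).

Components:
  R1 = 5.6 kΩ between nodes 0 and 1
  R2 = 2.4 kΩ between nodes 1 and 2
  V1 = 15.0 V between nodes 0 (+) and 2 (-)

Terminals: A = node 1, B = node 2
R1 and R2 are in series across V1 (node 0 → node 1 → node 2), and the output A–B is taken across R2, so this is a voltage divider.
Series current: I = V1/(R1 + R2) = 15/(5600 + 2400) = 15/8000 = 0.001875 A
V_R2 = I × R2 = V1 × R2/(R1 + R2) = 15 × 2400/8000 = 4.5 V

Final answer: 4.5 V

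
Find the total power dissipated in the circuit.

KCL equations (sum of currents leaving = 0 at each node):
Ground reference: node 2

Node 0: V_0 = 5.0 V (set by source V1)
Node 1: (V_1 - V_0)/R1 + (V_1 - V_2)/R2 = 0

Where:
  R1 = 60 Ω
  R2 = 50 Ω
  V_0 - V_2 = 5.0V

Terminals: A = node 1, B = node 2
Nodal analysis, taking node 2 as the 0 V reference.
Source V1 fixes V_0 = 5 V.
KCL at each unknown node (sum of currents leaving = 0; resistances in Ω):
  Node 1: (V_1 - 5)/60 + (V_1 - 0)/50 = 0
Collecting terms: 0.03667 × V_1 = 0.08333  =>  V_1 = 2.273 V
Power in each resistor, P = (ΔV)²/R:
  P_R1 = (5 - 2.273)²/60 = 0.124 W
  P_R2 = (2.273 - 0)²/50 = 0.1033 W
P_total = P_R1 + P_R2 = 0.2273 W

Final answer: 0.2273 W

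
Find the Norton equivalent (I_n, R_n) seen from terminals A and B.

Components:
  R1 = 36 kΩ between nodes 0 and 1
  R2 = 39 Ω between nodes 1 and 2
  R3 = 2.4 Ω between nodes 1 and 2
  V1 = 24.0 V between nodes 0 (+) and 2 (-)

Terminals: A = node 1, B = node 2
Find the Thévenin equivalent first; then I_n = V_th/R_th and R_n = R_th.
Step 1 — V_th is the open-circuit voltage V_A - V_B (nothing connected across the terminals).
Nodal analysis, taking node 2 as the 0 V reference.
Source V1 fixes V_0 = 24 V.
KCL at each unknown node (sum of currents leaving = 0; resistances in Ω):
  Node 1: (V_1 - 24)/36000 + (V_1 - 0)/39 + (V_1 - 0)/2.4 = 0
Collecting terms: 0.4423 × V_1 = 0.0006667  =>  V_1 = 0.001507 V
V_th = V_1 - V_2 = 0.001507 - 0 = 0.001507 V
Step 2 — R_th: zero the source — replace V1 by a short circuit (node 2 merges into node 0) — and find the resistance seen between A (node 1) and B (node 0).
Reduce the network between node 1 (A) and node 0 (B) by series/parallel combination:
  Rp1 = R1 ‖ R2 ‖ R3 (parallel, all between nodes 0 and 1) = 1/(1/36000 + 1/39 + 1/2.4) = 2.261 Ω
R_th = 2.261 Ω
I_n = V_th/R_th = 0.001507/2.261 = 0.0006667 A, and R_n = R_th = 2.261 Ω

Final answer: I_n = 0.0006667 A, R_n = 2.261 Ω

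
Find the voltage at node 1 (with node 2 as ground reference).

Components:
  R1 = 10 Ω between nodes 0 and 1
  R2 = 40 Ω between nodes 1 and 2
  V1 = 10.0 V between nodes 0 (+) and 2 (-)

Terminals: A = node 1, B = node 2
Nodal analysis, taking node 2 as the 0 V reference.
Source V1 fixes V_0 = 10 V.
KCL at each unknown node (sum of currents leaving = 0; resistances in Ω):
  Node 1: (V_1 - 10)/10 + (V_1 - 0)/40 = 0
Collecting terms: 0.125 × V_1 = 1  =>  V_1 = 8 V
The requested potential is V_1 = 8 V.

Final answer: V_1 = 8 V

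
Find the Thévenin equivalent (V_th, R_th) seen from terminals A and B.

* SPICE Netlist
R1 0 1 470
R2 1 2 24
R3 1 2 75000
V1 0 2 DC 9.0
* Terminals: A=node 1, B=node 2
Step 1 — V_th is the open-circuit voltage V_A - V_B (nothing connected across the terminals).
Nodal analysis, taking node 2 as the 0 V reference.
Source V1 fixes V_0 = 9 V.
KCL at each unknown node (sum of currents leaving = 0; resistances in Ω):
  Node 1: (V_1 - 9)/470 + (V_1 - 0)/24 + (V_1 - 0)/75000 = 0
Collecting terms: 0.04381 × V_1 = 0.01915  =>  V_1 = 0.4371 V
V_th = V_1 - V_2 = 0.4371 - 0 = 0.4371 V
Step 2 — R_th: zero the source — replace V1 by a short circuit (node 2 merges into node 0) — and find the resistance seen between A (node 1) and B (node 0).
Reduce the network between node 1 (A) and node 0 (B) by series/parallel combination:
  Rp1 = R1 ‖ R2 ‖ R3 (parallel, all between nodes 0 and 1) = 1/(1/470 + 1/24 + 1/75000) = 22.83 Ω
R_th = 22.83 Ω

Final answer: V_th = 0.4371 V, R_th = 22.83 Ω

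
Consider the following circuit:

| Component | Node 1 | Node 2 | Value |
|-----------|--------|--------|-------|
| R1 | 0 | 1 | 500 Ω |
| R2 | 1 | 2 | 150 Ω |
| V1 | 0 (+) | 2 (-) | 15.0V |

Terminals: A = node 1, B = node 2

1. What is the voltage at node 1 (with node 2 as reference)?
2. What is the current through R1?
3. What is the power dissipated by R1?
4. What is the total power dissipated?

Nodal analysis, taking node 2 as the 0 V reference.
Source V1 fixes V_0 = 15 V.
KCL at each unknown node (sum of currents leaving = 0; resistances in Ω):
  Node 1: (V_1 - 15)/500 + (V_1 - 0)/150 = 0
Collecting terms: 0.008667 × V_1 = 0.03  =>  V_1 = 3.462 V
Part 1:
  Read off the nodal solution: V_1 = 3.462 V
Part 2:
  I_R1 = (V_0 - V_1)/R1 = (15 - 3.462)/500 = 0.02308 A
  Magnitude: I_R1 = 0.02308 A
Part 3:
  I_R1 = (V_0 - V_1)/R1 = (15 - 3.462)/500 = 0.02308 A
  P_R1 = I_R1² × R1 = (0.02308)² × 500 = 0.2663 W
Part 4:
  Power in each resistor, P = (ΔV)²/R:
    P_R1 = (15 - 3.462)²/500 = 0.2663 W
    P_R2 = (3.462 - 0)²/150 = 0.07988 W
  P_total = P_R1 + P_R2 = 0.3462 W

Final answers:
1. V_1 = 3.462 V
2. I_R1 = 0.02308 A
3. P_R1 = 0.2663 W
4. P_total = 0.3462 W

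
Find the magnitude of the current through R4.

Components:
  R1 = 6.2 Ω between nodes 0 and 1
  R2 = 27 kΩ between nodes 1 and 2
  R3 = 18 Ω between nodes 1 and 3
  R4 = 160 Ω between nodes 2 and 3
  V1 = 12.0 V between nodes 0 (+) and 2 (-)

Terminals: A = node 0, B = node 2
Nodal analysis, taking node 2 as the 0 V reference.
Source V1 fixes V_0 = 12 V.
KCL at each unknown node (sum of currents leaving = 0; resistances in Ω):
  Node 1: (V_1 - 12)/6.2 + (V_1 - 0)/27000 + (V_1 - V_3)/18 = 0
  Node 3: (V_3 - V_1)/18 + (V_3 - 0)/160 = 0
Collecting terms (coefficients in siemens):
  0.2169·V_1 - 0.05556·V_3 = 1.935
  0.06181·V_3 - 0.05556·V_1 = 0
Determinant D = (0.2169)(0.06181) - (-0.05556)(-0.05556) = 0.01032
V_1 = [(1.935)(0.06181) - (-0.05556)(0)]/D = 11.59 V
V_3 = [(0.2169)(0) - (1.935)(-0.05556)]/D = 10.42 V
I_R4 = (V_2 - V_3)/R4 = (0 - 10.42)/160 = -0.06513 A
|I_R4| = 0.06513 A

Final answer: |I_R4| = 0.06513 A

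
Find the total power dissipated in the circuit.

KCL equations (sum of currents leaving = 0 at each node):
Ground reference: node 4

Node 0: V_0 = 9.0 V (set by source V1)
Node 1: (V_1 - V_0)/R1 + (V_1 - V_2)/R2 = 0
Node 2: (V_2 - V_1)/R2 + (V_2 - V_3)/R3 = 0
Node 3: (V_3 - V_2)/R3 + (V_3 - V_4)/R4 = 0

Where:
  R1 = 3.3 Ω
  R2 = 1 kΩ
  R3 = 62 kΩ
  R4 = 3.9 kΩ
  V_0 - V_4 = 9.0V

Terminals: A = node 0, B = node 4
Nodal analysis, taking node 4 as the 0 V reference.
Source V1 fixes V_0 = 9 V.
KCL at each unknown node (sum of currents leaving = 0; resistances in Ω):
  Node 1: (V_1 - 9)/3.3 + (V_1 - V_2)/1000 = 0
  Node 2: (V_2 - V_1)/1000 + (V_2 - V_3)/62000 = 0
  Node 3: (V_3 - V_2)/62000 + (V_3 - 0)/3900 = 0
Collecting terms (coefficients in siemens):
  0.304·V_1 - 0.001·V_2 = 2.727
  0.001016·V_2 - 0.001·V_1 - 0.00001613·V_3 = 0
  0.0002725·V_3 - 0.00001613·V_2 = 0
Solving these 3 simultaneous equations (Gaussian elimination) gives:
  V_1 = 9 V, V_2 = 8.865 V, V_3 = 0.5246 V
Power in each resistor, P = (ΔV)²/R:
  P_R1 = (9 - 9)²/3.3 = 0.00000005972 W
  P_R2 = (9 - 8.865)²/1000 = 0.0000181 W
  P_R3 = (8.865 - 0.5246)²/62000 = 0.001122 W
  P_R4 = (0.5246 - 0)²/3900 = 0.00007058 W
P_total = P_R1 + P_R2 + P_R3 + P_R4 = 0.001211 W

Final answer: 0.001211 W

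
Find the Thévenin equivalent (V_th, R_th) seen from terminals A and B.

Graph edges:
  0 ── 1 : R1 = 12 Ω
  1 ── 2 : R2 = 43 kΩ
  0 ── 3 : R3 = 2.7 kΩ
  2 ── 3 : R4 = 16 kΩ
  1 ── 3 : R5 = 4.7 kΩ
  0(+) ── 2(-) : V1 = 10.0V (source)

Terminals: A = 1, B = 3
Step 1 — V_th is the open-circuit voltage V_A - V_B (nothing connected across the terminals).
Nodal analysis, taking node 2 as the 0 V reference.
Source V1 fixes V_0 = 10 V.
KCL at each unknown node (sum of currents leaving = 0; resistances in Ω):
  Node 1: (V_1 - 10)/12 + (V_1 - 0)/43000 + (V_1 - V_3)/4700 = 0
  Node 3: (V_3 - 10)/2700 + (V_3 - 0)/16000 + (V_3 - V_1)/4700 = 0
Collecting terms (coefficients in siemens):
  0.08357·V_1 - 0.0002128·V_3 = 0.8333
  0.0006456·V_3 - 0.0002128·V_1 = 0.003704
Determinant D = (0.08357)(0.0006456) - (-0.0002128)(-0.0002128) = 0.00005391
V_1 = [(0.8333)(0.0006456) - (-0.0002128)(0.003704)]/D = 9.995 V
V_3 = [(0.08357)(0.003704) - (0.8333)(-0.0002128)]/D = 9.03 V
V_th = V_1 - V_3 = 9.995 - 9.03 = 0.9645 V
Step 2 — R_th: zero the source — replace V1 by a short circuit (node 2 merges into node 0) — and find the resistance seen between A (node 1) and B (node 3).
Reduce the network between node 1 (A) and node 3 (B) by series/parallel combination:
  Rp1 = R1 ‖ R2 (parallel, both between nodes 0 and 1) = 1/(1/12 + 1/43000) = 12 Ω
  Rp2 = R3 ‖ R4 (parallel, both between nodes 0 and 3) = 1/(1/2700 + 1/16000) = 2310 Ω
  Rs1 = Rp1 + Rp2 (series, joined only at node 0) = 12 + 2310 = 2322 Ω
  Rp3 = R5 ‖ Rs1 (parallel, both between nodes 1 and 3) = 1/(1/4700 + 1/2322) = 1554 Ω
R_th = 1.554 kΩ

Final answer: V_th = 0.9645 V, R_th = 1.554 kΩ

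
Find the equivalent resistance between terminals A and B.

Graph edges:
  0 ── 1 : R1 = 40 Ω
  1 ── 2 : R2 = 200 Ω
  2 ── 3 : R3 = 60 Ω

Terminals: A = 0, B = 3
Reduce the network between node 0 (A) and node 3 (B) by series/parallel combination:
  Rs1 = R1 + R2 (series, joined only at node 1) = 40 + 200 = 240 Ω
  Rs2 = R3 + Rs1 (series, joined only at node 2) = 60 + 240 = 300 Ω
R_eq = 300 Ω

Final answer: 300 Ω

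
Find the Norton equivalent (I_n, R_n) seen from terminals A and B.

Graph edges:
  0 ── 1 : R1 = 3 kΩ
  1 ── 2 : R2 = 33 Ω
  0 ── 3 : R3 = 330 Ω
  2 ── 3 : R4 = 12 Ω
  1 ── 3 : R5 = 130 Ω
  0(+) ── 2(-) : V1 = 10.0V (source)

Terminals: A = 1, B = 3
Find the Thévenin equivalent first; then I_n = V_th/R_th and R_n = R_th.
Step 1 — V_th is the open-circuit voltage V_A - V_B (nothing connected across the terminals).
Nodal analysis, taking node 2 as the 0 V reference.
Source V1 fixes V_0 = 10 V.
KCL at each unknown node (sum of currents leaving = 0; resistances in Ω):
  Node 1: (V_1 - 10)/3000 + (V_1 - 0)/33 + (V_1 - V_3)/130 = 0
  Node 3: (V_3 - 10)/330 + (V_3 - 0)/12 + (V_3 - V_1)/130 = 0
Collecting terms (coefficients in siemens):
  0.03833·V_1 - 0.007692·V_3 = 0.003333
  0.09406·V_3 - 0.007692·V_1 = 0.0303
Determinant D = (0.03833)(0.09406) - (-0.007692)(-0.007692) = 0.003546
V_1 = [(0.003333)(0.09406) - (-0.007692)(0.0303)]/D = 0.1542 V
V_3 = [(0.03833)(0.0303) - (0.003333)(-0.007692)]/D = 0.3348 V
V_th = V_1 - V_3 = 0.1542 - 0.3348 = -0.1806 V
Step 2 — R_th: zero the source — replace V1 by a short circuit (node 2 merges into node 0) — and find the resistance seen between A (node 1) and B (node 3).
Reduce the network between node 1 (A) and node 3 (B) by series/parallel combination:
  Rp1 = R1 ‖ R2 (parallel, both between nodes 0 and 1) = 1/(1/3000 + 1/33) = 32.64 Ω
  Rp2 = R3 ‖ R4 (parallel, both between nodes 0 and 3) = 1/(1/330 + 1/12) = 11.58 Ω
  Rs1 = Rp1 + Rp2 (series, joined only at node 0) = 32.64 + 11.58 = 44.22 Ω
  Rp3 = R5 ‖ Rs1 (parallel, both between nodes 1 and 3) = 1/(1/130 + 1/44.22) = 33 Ω
R_th = 33 Ω
I_n = V_th/R_th = -0.1806/33 = -0.005474 A, and R_n = R_th = 33 Ω

Final answer: I_n = -0.005474 A, R_n = 33 Ω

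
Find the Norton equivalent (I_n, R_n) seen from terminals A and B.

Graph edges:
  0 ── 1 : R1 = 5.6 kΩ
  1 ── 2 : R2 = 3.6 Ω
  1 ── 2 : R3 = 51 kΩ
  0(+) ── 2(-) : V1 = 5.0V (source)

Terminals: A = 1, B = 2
Find the Thévenin equivalent first; then I_n = V_th/R_th and R_n = R_th.
Step 1 — V_th is the open-circuit voltage V_A - V_B (nothing connected across the terminals).
Nodal analysis, taking node 2 as the 0 V reference.
Source V1 fixes V_0 = 5 V.
KCL at each unknown node (sum of currents leaving = 0; resistances in Ω):
  Node 1: (V_1 - 5)/5600 + (V_1 - 0)/3.6 + (V_1 - 0)/51000 = 0
Collecting terms: 0.278 × V_1 = 0.0008929  =>  V_1 = 0.003212 V
V_th = V_1 - V_2 = 0.003212 - 0 = 0.003212 V
Step 2 — R_th: zero the source — replace V1 by a short circuit (node 2 merges into node 0) — and find the resistance seen between A (node 1) and B (node 0).
Reduce the network between node 1 (A) and node 0 (B) by series/parallel combination:
  Rp1 = R1 ‖ R2 ‖ R3 (parallel, all between nodes 0 and 1) = 1/(1/5600 + 1/3.6 + 1/51000) = 3.597 Ω
R_th = 3.597 Ω
I_n = V_th/R_th = 0.003212/3.597 = 0.0008929 A, and R_n = R_th = 3.597 Ω

Final answer: I_n = 0.0008929 A, R_n = 3.597 Ω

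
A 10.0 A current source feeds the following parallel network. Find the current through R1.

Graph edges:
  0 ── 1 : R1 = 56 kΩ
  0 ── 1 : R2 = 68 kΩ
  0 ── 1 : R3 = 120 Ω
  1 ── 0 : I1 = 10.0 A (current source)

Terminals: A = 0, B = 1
All resistors sit directly between nodes 0 and 1, so they are in parallel and share one voltage V; the full source current 10 A splits among them.
1/R_par = 1/56000 + 1/68000 + 1/120 = 0.008366 S  =>  R_par = 119.5 Ω
V = I × R_par = 10 × 119.5 = 1195 V
I_R1 = V/R1 = 1195/56000 = 0.02135 A

Final answer: 0.02135 A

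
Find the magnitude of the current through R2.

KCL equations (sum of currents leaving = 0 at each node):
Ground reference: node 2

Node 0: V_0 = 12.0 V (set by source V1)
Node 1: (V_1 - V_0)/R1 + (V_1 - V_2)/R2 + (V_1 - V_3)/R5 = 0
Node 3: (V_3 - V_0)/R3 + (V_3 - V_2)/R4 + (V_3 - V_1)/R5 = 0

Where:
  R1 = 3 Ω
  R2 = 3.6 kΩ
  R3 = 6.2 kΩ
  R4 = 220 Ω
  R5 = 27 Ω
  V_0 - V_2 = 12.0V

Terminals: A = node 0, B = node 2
Nodal analysis, taking node 2 as the 0 V reference.
Source V1 fixes V_0 = 12 V.
KCL at each unknown node (sum of currents leaving = 0; resistances in Ω):
  Node 1: (V_1 - 12)/3 + (V_1 - 0)/3600 + (V_1 - V_3)/27 = 0
  Node 3: (V_3 - 12)/6200 + (V_3 - 0)/220 + (V_3 - V_1)/27 = 0
Collecting terms (coefficients in siemens):
  0.3706·V_1 - 0.03704·V_3 = 4
  0.04174·V_3 - 0.03704·V_1 = 0.001935
Determinant D = (0.3706)(0.04174) - (-0.03704)(-0.03704) = 0.0141
V_1 = [(4)(0.04174) - (-0.03704)(0.001935)]/D = 11.85 V
V_3 = [(0.3706)(0.001935) - (4)(-0.03704)]/D = 10.56 V
I_R2 = (V_1 - V_2)/R2 = (11.85 - 0)/3600 = 0.003291 A
|I_R2| = 0.003291 A

Final answer: |I_R2| = 0.003291 A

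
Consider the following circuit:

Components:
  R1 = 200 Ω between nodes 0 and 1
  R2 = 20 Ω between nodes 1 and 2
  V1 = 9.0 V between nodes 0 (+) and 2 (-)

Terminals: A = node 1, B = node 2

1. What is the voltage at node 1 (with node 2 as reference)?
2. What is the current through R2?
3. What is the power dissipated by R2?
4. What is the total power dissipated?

Nodal analysis, taking node 2 as the 0 V reference.
Source V1 fixes V_0 = 9 V.
KCL at each unknown node (sum of currents leaving = 0; resistances in Ω):
  Node 1: (V_1 - 9)/200 + (V_1 - 0)/20 = 0
Collecting terms: 0.055 × V_1 = 0.045  =>  V_1 = 0.8182 V
Part 1:
  Read off the nodal solution: V_1 = 0.8182 V
Part 2:
  I_R2 = (V_1 - V_2)/R2 = (0.8182 - 0)/20 = 0.04091 A
  Magnitude: I_R2 = 0.04091 A
Part 3:
  I_R2 = (V_1 - V_2)/R2 = (0.8182 - 0)/20 = 0.04091 A
  P_R2 = I_R2² × R2 = (0.04091)² × 20 = 0.03347 W
Part 4:
  Power in each resistor, P = (ΔV)²/R:
    P_R1 = (9 - 0.8182)²/200 = 0.3347 W
    P_R2 = (0.8182 - 0)²/20 = 0.03347 W
  P_total = P_R1 + P_R2 = 0.3682 W

Final answers:
1. V_1 = 0.8182 V
2. I_R2 = 0.04091 A
3. P_R2 = 0.03347 W
4. P_total = 0.3682 W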